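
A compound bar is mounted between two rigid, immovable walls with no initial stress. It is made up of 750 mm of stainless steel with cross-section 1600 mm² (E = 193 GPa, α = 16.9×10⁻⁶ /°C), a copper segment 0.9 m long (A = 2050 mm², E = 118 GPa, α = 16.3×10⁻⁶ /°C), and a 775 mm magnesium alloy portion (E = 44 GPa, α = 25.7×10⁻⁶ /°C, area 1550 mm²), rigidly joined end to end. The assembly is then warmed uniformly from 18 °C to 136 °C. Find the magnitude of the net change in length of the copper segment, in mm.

|ΔL| ≈ 0.546 mm

If the supports were absent, the total length change would be Σ αᵢΔT Lᵢ = 16.9×10⁻⁶×118×750 + 16.3×10⁻⁶×118×900 + 25.7×10⁻⁶×118×775 = 5.577 mm.
The walls prevent any net length change, so an axial force P (same in every segment) develops. Compatibility: P · Σ Lᵢ/(AᵢEᵢ) = δ_free.
The series flexibility is Σ Lᵢ/(AᵢEᵢ) = 750/(1600×193×10³) + 900/(2050×118×10³) + 775/(1550×44×10³) = 1.751×10⁻⁵ mm/N.
So P = 5.577 / 1.751×10⁻⁵ = 318.4 kN, compressive.
For the copper segment, free thermal change = 16.3×10⁻⁶×118×900 = 1.731 mm and elastic change from P = 318400×900/(2050×118×10³) = 1.185 mm; these oppose, so the net change is 0.546 mm (segment lengthens).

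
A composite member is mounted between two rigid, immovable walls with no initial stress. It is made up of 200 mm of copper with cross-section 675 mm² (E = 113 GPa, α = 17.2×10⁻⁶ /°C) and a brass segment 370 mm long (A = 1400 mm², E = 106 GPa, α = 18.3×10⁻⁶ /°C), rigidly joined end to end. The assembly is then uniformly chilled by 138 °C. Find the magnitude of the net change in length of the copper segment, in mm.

If the supports were absent, the total length change would be Σ αᵢΔT Lᵢ = 17.2×10⁻⁶×138×200 + 18.3×10⁻⁶×138×370 = 1.409 mm.
The walls prevent any net length change, so an axial force P (same in every segment) develops. Compatibility: P · Σ Lᵢ/(AᵢEᵢ) = δ_free.
Σ Lᵢ/(AᵢEᵢ) = 200/(675×113×10³) + 370/(1400×106×10³) = 5.115×10⁻⁶ mm/N.
P = 1.409 / 5.115×10⁻⁶ = 275500 N = 275.5 kN, tensile.
For the copper segment, free thermal change = 17.2×10⁻⁶×138×200 = 0.4747 mm and elastic change from P = 275500×200/(675×113×10³) = 0.7223 mm; these oppose, so the net change is 0.248 mm (segment lengthens).

|ΔL| ≈ 0.248 mm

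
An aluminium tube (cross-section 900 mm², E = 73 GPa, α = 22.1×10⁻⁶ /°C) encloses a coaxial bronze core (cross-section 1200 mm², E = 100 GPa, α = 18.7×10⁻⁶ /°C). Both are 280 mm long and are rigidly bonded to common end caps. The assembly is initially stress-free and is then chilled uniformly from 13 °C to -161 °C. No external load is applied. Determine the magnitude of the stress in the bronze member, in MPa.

σ ≈ 20.9 MPa (compressive)

The aluminium has the larger α, so on cooling it would change length more than the bronze if both were free. The rigid plates force a common final length, so the aluminium is put into tension and the bronze into compression, with equal and opposite forces P (no external load).
Compatibility of the two members (thermal + elastic change equal): (α₁ − α₂)ΔT = P·[1/(A₁E₁) + 1/(A₂E₂)].
|α₁ − α₂|·ΔT = 3.4×10⁻⁶ × 174 = 0.0005916.
1/(A₁E₁) + 1/(A₂E₂) = 1/(900×73×10³) + 1/(1200×100×10³) = 2.355×10⁻⁸ N⁻¹.
P = 0.0005916 / 2.355×10⁻⁸ = 25120 N = 25.12 kN.
σ_{bronze} = P/A₂ = 25120/1200 = 20.93 MPa, compressive.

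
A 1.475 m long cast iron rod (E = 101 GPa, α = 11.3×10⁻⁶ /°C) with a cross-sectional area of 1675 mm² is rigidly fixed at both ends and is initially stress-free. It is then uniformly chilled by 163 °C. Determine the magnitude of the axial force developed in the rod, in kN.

P ≈ 312 kN (tensile)

The ends cannot move, so σ = EαΔT = 101×10³ × 11.3×10⁻⁶ × 163 = 186 MPa.
P = AEαΔT = 1675 × 101×10³ × 11.3×10⁻⁶ × 163 = 311.6 kN (tensile).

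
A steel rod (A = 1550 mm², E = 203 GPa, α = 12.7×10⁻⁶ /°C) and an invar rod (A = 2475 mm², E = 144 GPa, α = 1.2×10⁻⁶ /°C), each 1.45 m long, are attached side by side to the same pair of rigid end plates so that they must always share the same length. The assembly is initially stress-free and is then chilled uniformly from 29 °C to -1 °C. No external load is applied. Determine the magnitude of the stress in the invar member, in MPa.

Both members must finish at the same length. With the larger α, the steel tends to over-contract; the plates restrain it, putting the steel in tension and the invar in compression. With no external load the two internal forces are equal and opposite, magnitude P.
Setting the final lengths equal and cancelling L: (α₁ − α₂)ΔT = P/(A₁E₁) + P/(A₂E₂).
|α₁ − α₂|·ΔT = 11.5×10⁻⁶ × 30 = 0.000345.
1/(A₁E₁) + 1/(A₂E₂) = 1/(1550×203×10³) + 1/(2475×144×10³) = 5.984×10⁻⁹ N⁻¹.
P = 0.000345 / 5.984×10⁻⁹ = 57650 N = 57.65 kN.
σ_{invar} = P/A₂ = 57650/2475 = 23.29 MPa, compressive.

σ ≈ 23.3 MPa (compressive)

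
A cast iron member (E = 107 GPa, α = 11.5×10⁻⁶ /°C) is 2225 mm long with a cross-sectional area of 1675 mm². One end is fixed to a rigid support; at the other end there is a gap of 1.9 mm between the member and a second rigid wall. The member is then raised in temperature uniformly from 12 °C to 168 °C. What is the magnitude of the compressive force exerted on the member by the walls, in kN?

P ≈ 168 kN

Free thermal elongation = αΔT L = 11.5×10⁻⁶ × 156 × 2225 = 3.992 mm.
The gap closes (δ_free > 1.9 mm) and the wall then resists a further 3.992 − 1.9 = 2.092 mm of expansion.
So σ = E(δ_free − g)/L = 107×10³ × 2.092/2225 = 100.6 MPa.
Force on the wall = σA = 100.6 × 1675 mm² = 168.5 kN.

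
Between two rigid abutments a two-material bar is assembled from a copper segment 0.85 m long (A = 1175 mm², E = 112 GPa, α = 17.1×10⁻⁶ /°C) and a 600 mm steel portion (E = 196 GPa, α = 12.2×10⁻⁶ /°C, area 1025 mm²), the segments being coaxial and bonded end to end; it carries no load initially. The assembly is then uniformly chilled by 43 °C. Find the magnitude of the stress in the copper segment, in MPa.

σ ≈ 84.7 MPa (tensile)

If the supports were absent, the total length change would be Σ αᵢΔT Lᵢ = 17.1×10⁻⁶×43×850 + 12.2×10⁻⁶×43×600 = 0.9398 mm.
The walls prevent any net length change, so an axial force P (same in every segment) develops. Compatibility: P · Σ Lᵢ/(AᵢEᵢ) = δ_free.
The series flexibility is Σ Lᵢ/(AᵢEᵢ) = 850/(1175×112×10³) + 600/(1025×196×10³) = 9.446×10⁻⁶ mm/N.
P = 0.9398 / 9.446×10⁻⁶ = 99490 N = 99.49 kN, tensile.
σ_{copper} = P / A = 99490 / 1175 = 84.67 MPa.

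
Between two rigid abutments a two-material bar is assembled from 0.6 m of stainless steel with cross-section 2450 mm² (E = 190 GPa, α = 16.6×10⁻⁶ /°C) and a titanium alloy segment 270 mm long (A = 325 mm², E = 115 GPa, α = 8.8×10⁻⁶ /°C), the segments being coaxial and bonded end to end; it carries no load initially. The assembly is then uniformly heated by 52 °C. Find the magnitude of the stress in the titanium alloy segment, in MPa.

σ ≈ 232 MPa (compressive)

With the walls removed the bar would change length by δ_free = Σ αᵢΔT Lᵢ = 16.6×10⁻⁶×52×600 + 8.8×10⁻⁶×52×270 = 0.6415 mm.
Since the ends are fixed, an axial force P builds up, equal in every segment, with P · Σ Lᵢ/(AᵢEᵢ) = δ_free.
The series flexibility is Σ Lᵢ/(AᵢEᵢ) = 600/(2450×190×10³) + 270/(325×115×10³) = 8.513×10⁻⁶ mm/N.
Hence P = δ_free / Σ(L/AE) = 0.6415/8.513×10⁻⁶ = 75.35 kN (compressive).
σ_{titanium alloy} = P / A = 75350 / 325 = 231.9 MPa.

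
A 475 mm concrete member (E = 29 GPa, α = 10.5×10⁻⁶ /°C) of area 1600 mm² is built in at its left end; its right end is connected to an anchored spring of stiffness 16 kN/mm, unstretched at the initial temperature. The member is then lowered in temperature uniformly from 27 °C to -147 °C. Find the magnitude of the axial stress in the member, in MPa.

If the spring were absent the member would shorten by αΔT L = 10.5×10⁻⁶ × 174 × 475 = 0.8678 mm.
Let P be the tensile force in the spring. The member extends elastically by PL/(AE) and the spring stretches by P/k; together these equal δ_free.
P [ L/(AE) + 1/k ] = δ_free → P [ 475/(1600×29×10³) + 1/(16×10³) ] = 0.8678.
P = 0.8678 / 7.274×10⁻⁵ = 11930 N.
σ = P/A = 11930/1600 = 7.457 MPa.

σ ≈ 7.46 MPa (tensile)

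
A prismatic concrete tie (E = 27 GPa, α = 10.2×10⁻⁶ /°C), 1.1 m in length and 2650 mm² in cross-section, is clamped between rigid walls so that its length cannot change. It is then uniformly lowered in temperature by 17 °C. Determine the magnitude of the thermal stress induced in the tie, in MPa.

With length fixed, the mechanical strain must cancel the thermal strain αΔT = 10.2×10⁻⁶ × 17 = 173.4×10⁻⁶.
Hence σ = E·αΔT = 27×10³ × 173.4×10⁻⁶ = 4.682 MPa, tensile.

σ ≈ 4.68 MPa (tensile)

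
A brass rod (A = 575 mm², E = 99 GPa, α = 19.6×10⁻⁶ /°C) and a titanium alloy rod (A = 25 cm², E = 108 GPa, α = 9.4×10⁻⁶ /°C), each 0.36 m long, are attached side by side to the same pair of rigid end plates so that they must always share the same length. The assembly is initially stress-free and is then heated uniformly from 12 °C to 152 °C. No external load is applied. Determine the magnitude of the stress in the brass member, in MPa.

σ ≈ 117 MPa (compressive)

Equilibrium of a rigid end plate with no external load gives equal and opposite internal forces ±P in the two members. Since α_{brass} > α_{titanium alloy}, heating drives the brass into compression and the titanium alloy into tension.
Equating the net (thermal + elastic) strains gives |α₁ − α₂|·ΔT = P·[1/(A₁E₁) + 1/(A₂E₂)].
|α₁ − α₂|·ΔT = 10.2×10⁻⁶ × 140 = 0.001428.
1/(A₁E₁) + 1/(A₂E₂) = 1/(575×99×10³) + 1/(2500×108×10³) = 2.127×10⁻⁸ N⁻¹.
P = 0.001428 / 2.127×10⁻⁸ = 67130 N = 67.13 kN.
σ_{brass} = P/A₁ = 67130/575 = 116.8 MPa, compressive.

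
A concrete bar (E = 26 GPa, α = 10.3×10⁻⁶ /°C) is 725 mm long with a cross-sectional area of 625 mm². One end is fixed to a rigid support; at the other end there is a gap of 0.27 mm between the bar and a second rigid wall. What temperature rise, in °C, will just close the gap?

ΔT ≈ 36.2 °C

The gap closes when αΔT L = 0.27 mm, since the bar is still unstressed at that instant.
So ΔT = g/(αL) = 0.27/(10.3×10⁻⁶ × 725) = 36.16 °C.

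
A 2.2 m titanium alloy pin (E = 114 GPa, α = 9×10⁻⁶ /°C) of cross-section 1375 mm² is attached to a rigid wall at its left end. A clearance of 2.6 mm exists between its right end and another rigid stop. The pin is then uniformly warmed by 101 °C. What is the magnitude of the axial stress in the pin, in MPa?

σ ≈ 0 MPa

Free thermal elongation = αΔT L = 9×10⁻⁶ × 101 × 2200 = 2 mm.
This is smaller than the 2.6 mm clearance, so the pin expands freely without reaching the stop — the stress is zero.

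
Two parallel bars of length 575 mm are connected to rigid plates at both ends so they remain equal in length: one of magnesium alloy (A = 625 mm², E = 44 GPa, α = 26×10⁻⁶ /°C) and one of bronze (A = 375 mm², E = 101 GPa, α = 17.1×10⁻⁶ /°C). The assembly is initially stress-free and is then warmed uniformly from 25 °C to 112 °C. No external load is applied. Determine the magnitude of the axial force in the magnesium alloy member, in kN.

P ≈ 12.3 kN (compressive in the magnesium alloy)

Equilibrium of a rigid end plate with no external load gives equal and opposite internal forces ±P in the two members. Since α_{magnesium alloy} > α_{bronze}, heating drives the magnesium alloy into compression and the bronze into tension.
Compatibility of the two members (thermal + elastic change equal): (α₁ − α₂)ΔT = P·[1/(A₁E₁) + 1/(A₂E₂)].
|α₁ − α₂|·ΔT = 8.9×10⁻⁶ × 87 = 0.0007743.
1/(A₁E₁) + 1/(A₂E₂) = 1/(625×44×10³) + 1/(375×101×10³) = 6.277×10⁻⁸ N⁻¹.
P = 0.0007743 / 6.277×10⁻⁸ = 12340 N = 12.34 kN.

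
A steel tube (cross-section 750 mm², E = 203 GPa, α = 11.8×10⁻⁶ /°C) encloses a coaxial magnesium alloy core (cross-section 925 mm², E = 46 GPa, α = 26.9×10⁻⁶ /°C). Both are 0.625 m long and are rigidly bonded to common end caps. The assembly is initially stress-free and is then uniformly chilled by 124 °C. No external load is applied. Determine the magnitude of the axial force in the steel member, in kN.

P ≈ 62.3 kN (compressive in the steel)

The magnesium alloy has the larger α, so on cooling it would change length more than the steel if both were free. The rigid plates force a common final length, so the magnesium alloy is put into tension and the steel into compression, with equal and opposite forces P (no external load).
Equating the net (thermal + elastic) strains gives |α₁ − α₂|·ΔT = P·[1/(A₁E₁) + 1/(A₂E₂)].
|α₁ − α₂|·ΔT = 15.1×10⁻⁶ × 124 = 0.001872.
1/(A₁E₁) + 1/(A₂E₂) = 1/(750×203×10³) + 1/(925×46×10³) = 3.007×10⁻⁸ N⁻¹.
P = 0.001872 / 3.007×10⁻⁸ = 62270 N = 62.27 kN.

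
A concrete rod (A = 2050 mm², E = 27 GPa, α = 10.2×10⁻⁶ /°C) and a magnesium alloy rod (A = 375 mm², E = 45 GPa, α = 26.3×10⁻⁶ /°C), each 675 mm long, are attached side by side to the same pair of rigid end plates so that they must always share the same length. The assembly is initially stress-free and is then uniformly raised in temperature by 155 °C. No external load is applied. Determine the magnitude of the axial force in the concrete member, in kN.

Equilibrium of a rigid end plate with no external load gives equal and opposite internal forces ±P in the two members. Since α_{magnesium alloy} > α_{concrete}, heating drives the magnesium alloy into compression and the concrete into tension.
Compatibility of the two members (thermal + elastic change equal): (α₁ − α₂)ΔT = P·[1/(A₁E₁) + 1/(A₂E₂)].
|α₁ − α₂|·ΔT = 16.1×10⁻⁶ × 155 = 0.002496.
1/(A₁E₁) + 1/(A₂E₂) = 1/(2050×27×10³) + 1/(375×45×10³) = 7.733×10⁻⁸ N⁻¹.
P = 0.002496 / 7.733×10⁻⁸ = 32270 N = 32.27 kN.

P ≈ 32.3 kN (tensile in the concrete)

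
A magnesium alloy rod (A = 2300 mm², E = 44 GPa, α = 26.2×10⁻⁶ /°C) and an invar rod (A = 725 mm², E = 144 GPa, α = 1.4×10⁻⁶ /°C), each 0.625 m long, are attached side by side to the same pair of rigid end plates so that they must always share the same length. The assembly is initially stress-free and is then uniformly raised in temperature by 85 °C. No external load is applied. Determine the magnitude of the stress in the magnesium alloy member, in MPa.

σ ≈ 47.1 MPa (compressive)

Both members must finish at the same length. With the larger α, the magnesium alloy tends to over-expand; the plates restrain it, putting the magnesium alloy in compression and the invar in tension. With no external load the two internal forces are equal and opposite, magnitude P.
Setting the final lengths equal and cancelling L: (α₁ − α₂)ΔT = P/(A₁E₁) + P/(A₂E₂).
|α₁ − α₂|·ΔT = 24.8×10⁻⁶ × 85 = 0.002108.
1/(A₁E₁) + 1/(A₂E₂) = 1/(2300×44×10³) + 1/(725×144×10³) = 1.946×10⁻⁸ N⁻¹.
P = 0.002108 / 1.946×10⁻⁸ = 108300 N = 108.3 kN.
σ_{magnesium alloy} = P/A₁ = 108300/2300 = 47.1 MPa, compressive.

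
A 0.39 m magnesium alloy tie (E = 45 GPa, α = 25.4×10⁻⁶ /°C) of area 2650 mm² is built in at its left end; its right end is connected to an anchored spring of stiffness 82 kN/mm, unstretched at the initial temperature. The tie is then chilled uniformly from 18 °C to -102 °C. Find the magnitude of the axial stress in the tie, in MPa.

The unrestrained thermal change is αΔT L = 25.4×10⁻⁶ × 120 × 390 = 1.189 mm.
Let P be the tensile force in the spring. The tie extends elastically by PL/(AE) and the spring stretches by P/k; together these equal δ_free.
So P = δ_free / [L/(AE) + 1/k] = 1.189 / [ 390/(2650×45×10³) + 1/(82×10³) ].
P = 1.189 / 1.547×10⁻⁵ = 76860 N.
σ = P/A = 76860/2650 = 29 MPa.

σ ≈ 29 MPa (tensile)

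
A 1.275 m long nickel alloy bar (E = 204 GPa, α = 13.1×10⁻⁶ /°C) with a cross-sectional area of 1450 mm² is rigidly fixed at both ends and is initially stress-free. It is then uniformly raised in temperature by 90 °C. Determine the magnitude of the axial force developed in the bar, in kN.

P ≈ 349 kN (compressive)

With zero net strain, σ = E·αΔT = 204 GPa × 13.1×10⁻⁶ × 90 = 240.5 MPa.
Axial force P = σA = 240.5 × 1450 = 348700 N = 348.7 kN, compressive.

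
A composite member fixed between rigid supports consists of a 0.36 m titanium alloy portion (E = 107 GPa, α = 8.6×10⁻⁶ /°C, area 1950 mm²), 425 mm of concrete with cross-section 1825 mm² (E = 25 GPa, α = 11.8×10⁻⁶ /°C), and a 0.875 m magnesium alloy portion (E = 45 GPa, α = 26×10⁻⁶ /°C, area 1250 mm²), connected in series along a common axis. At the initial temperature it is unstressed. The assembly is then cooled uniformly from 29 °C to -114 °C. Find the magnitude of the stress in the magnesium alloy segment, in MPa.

σ ≈ 133 MPa (tensile)

If the supports were absent, the total length change would be Σ αᵢΔT Lᵢ = 8.6×10⁻⁶×143×360 + 11.8×10⁻⁶×143×425 + 26×10⁻⁶×143×875 = 4.413 mm.
Since the ends are fixed, an axial force P builds up, equal in every segment, with P · Σ Lᵢ/(AᵢEᵢ) = δ_free.
Σ Lᵢ/(AᵢEᵢ) = 360/(1950×107×10³) + 425/(1825×25×10³) + 875/(1250×45×10³) = 2.66×10⁻⁵ mm/N.
P = 4.413 / 2.66×10⁻⁵ = 165900 N = 165.9 kN, tensile.
σ_{magnesium alloy} = P / A = 165900 / 1250 = 132.7 MPa.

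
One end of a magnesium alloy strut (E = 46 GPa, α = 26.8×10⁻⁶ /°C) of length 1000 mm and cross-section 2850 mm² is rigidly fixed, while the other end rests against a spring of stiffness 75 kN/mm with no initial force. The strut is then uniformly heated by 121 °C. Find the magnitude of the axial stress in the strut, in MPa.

The unrestrained thermal change is αΔT L = 26.8×10⁻⁶ × 121 × 1000 = 3.243 mm.
Let P be the compressive force at the spring. The strut shortens elastically by PL/(AE) and the spring compresses by P/k; together these equal δ_free.
P [ L/(AE) + 1/k ] = δ_free → P [ 1000/(2850×46×10³) + 1/(75×10³) ] = 3.243.
P = 3.243 / 2.096×10⁻⁵ = 154700 N.
σ = P/A = 154700/2850 = 54.28 MPa.

σ ≈ 54.3 MPa (compressive)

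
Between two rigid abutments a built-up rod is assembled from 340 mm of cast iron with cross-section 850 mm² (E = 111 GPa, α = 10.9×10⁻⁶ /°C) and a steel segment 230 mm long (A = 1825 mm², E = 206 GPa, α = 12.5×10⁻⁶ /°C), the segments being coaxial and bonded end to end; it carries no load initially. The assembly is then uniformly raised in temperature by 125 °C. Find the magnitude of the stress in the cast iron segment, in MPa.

With the walls removed the bar would change length by δ_free = Σ αᵢΔT Lᵢ = 10.9×10⁻⁶×125×340 + 12.5×10⁻⁶×125×230 = 0.8226 mm.
The walls prevent any net length change, so an axial force P (same in every segment) develops. Compatibility: P · Σ Lᵢ/(AᵢEᵢ) = δ_free.
Σ Lᵢ/(AᵢEᵢ) = 340/(850×111×10³) + 230/(1825×206×10³) = 4.215×10⁻⁶ mm/N.
P = 0.8226 / 4.215×10⁻⁶ = 195100 N = 195.1 kN, compressive.
σ_{cast iron} = P / A = 195100 / 850 = 229.6 MPa.

σ ≈ 230 MPa (compressive)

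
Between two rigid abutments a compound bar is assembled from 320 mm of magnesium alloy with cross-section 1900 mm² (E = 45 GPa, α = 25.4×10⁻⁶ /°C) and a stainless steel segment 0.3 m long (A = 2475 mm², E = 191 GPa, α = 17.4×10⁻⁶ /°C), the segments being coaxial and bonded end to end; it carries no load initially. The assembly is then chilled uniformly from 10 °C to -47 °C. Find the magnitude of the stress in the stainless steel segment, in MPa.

σ ≈ 70.2 MPa (tensile)

If the supports were absent, the total length change would be Σ αᵢΔT Lᵢ = 25.4×10⁻⁶×57×320 + 17.4×10⁻⁶×57×300 = 0.7608 mm.
The rigid supports impose zero overall length change; the single axial force P common to all segments must satisfy P Σ Lᵢ/(AᵢEᵢ) = δ_free.
The series flexibility is Σ Lᵢ/(AᵢEᵢ) = 320/(1900×45×10³) + 300/(2475×191×10³) = 4.377×10⁻⁶ mm/N.
P = 0.7608 / 4.377×10⁻⁶ = 173800 N = 173.8 kN, tensile.
σ_{stainless steel} = P / A = 173800 / 2475 = 70.23 MPa.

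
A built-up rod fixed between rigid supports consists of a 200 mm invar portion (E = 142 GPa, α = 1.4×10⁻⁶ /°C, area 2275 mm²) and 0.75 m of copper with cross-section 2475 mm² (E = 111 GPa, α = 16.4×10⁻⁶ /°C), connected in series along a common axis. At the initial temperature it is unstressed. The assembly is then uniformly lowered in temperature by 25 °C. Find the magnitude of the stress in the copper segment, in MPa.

Free thermal contraction of the whole bar: Σ αᵢΔT Lᵢ = 1.4×10⁻⁶×25×200 + 16.4×10⁻⁶×25×750 = 0.3145 mm.
The walls prevent any net length change, so an axial force P (same in every segment) develops. Compatibility: P · Σ Lᵢ/(AᵢEᵢ) = δ_free.
The series flexibility is Σ Lᵢ/(AᵢEᵢ) = 200/(2275×142×10³) + 750/(2475×111×10³) = 3.349×10⁻⁶ mm/N.
So P = 0.3145 / 3.349×10⁻⁶ = 93.91 kN, tensile.
σ_{copper} = P / A = 93910 / 2475 = 37.94 MPa.

σ ≈ 37.9 MPa (tensile)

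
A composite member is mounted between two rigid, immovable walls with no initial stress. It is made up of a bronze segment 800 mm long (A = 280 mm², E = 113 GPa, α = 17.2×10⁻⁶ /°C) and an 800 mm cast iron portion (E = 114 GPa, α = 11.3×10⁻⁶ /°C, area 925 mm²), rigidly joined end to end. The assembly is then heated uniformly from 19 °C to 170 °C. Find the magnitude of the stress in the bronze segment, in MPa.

σ ≈ 374 MPa (compressive)

Free thermal expansion of the whole bar: Σ αᵢΔT Lᵢ = 17.2×10⁻⁶×151×800 + 11.3×10⁻⁶×151×800 = 3.443 mm.
The rigid supports impose zero overall length change; the single axial force P common to all segments must satisfy P Σ Lᵢ/(AᵢEᵢ) = δ_free.
Σ Lᵢ/(AᵢEᵢ) = 800/(280×113×10³) + 800/(925×114×10³) = 3.287×10⁻⁵ mm/N.
So P = 3.443 / 3.287×10⁻⁵ = 104.7 kN, compressive.
σ_{bronze} = P / A = 104700 / 280 = 374.1 MPa.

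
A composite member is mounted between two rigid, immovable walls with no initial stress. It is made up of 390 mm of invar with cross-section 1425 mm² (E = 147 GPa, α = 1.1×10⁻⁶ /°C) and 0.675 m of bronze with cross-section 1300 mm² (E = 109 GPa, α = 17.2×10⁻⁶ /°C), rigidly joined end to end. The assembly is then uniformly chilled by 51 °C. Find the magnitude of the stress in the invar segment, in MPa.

With the walls removed the bar would change length by δ_free = Σ αᵢΔT Lᵢ = 1.1×10⁻⁶×51×390 + 17.2×10⁻⁶×51×675 = 0.614 mm.
The walls prevent any net length change, so an axial force P (same in every segment) develops. Compatibility: P · Σ Lᵢ/(AᵢEᵢ) = δ_free.
Σ Lᵢ/(AᵢEᵢ) = 390/(1425×147×10³) + 675/(1300×109×10³) = 6.625×10⁻⁶ mm/N.
So P = 0.614 / 6.625×10⁻⁶ = 92.67 kN, tensile.
σ_{invar} = P / A = 92670 / 1425 = 65.03 MPa.

σ ≈ 65 MPa (tensile)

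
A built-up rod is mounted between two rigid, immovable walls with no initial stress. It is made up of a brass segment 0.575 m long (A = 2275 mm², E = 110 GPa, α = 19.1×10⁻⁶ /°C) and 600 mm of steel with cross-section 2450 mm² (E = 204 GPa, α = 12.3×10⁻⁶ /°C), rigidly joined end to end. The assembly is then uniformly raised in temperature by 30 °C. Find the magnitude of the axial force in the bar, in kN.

If the supports were absent, the total length change would be Σ αᵢΔT Lᵢ = 19.1×10⁻⁶×30×575 + 12.3×10⁻⁶×30×600 = 0.5509 mm.
Since the ends are fixed, an axial force P builds up, equal in every segment, with P · Σ Lᵢ/(AᵢEᵢ) = δ_free.
The series flexibility is Σ Lᵢ/(AᵢEᵢ) = 575/(2275×110×10³) + 600/(2450×204×10³) = 3.498×10⁻⁶ mm/N.
P = 0.5509 / 3.498×10⁻⁶ = 157500 N = 157.5 kN, compressive.

P ≈ 157 kN (compressive)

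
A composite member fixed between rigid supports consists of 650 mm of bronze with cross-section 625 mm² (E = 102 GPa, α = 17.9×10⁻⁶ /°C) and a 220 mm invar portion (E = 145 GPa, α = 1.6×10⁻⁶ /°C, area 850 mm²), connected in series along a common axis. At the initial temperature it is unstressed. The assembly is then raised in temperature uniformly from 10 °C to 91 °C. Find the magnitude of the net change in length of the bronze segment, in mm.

With the walls removed the bar would change length by δ_free = Σ αᵢΔT Lᵢ = 17.9×10⁻⁶×81×650 + 1.6×10⁻⁶×81×220 = 0.9709 mm.
Since the ends are fixed, an axial force P builds up, equal in every segment, with P · Σ Lᵢ/(AᵢEᵢ) = δ_free.
Σ Lᵢ/(AᵢEᵢ) = 650/(625×102×10³) + 220/(850×145×10³) = 1.198×10⁻⁵ mm/N.
Hence P = δ_free / Σ(L/AE) = 0.9709/1.198×10⁻⁵ = 81.04 kN (compressive).
For the bronze segment, free thermal change = 17.9×10⁻⁶×81×650 = 0.9424 mm and elastic change from P = 81040×650/(625×102×10³) = 0.8263 mm; these oppose, so the net change is 0.116 mm (segment lengthens).

|ΔL| ≈ 0.116 mm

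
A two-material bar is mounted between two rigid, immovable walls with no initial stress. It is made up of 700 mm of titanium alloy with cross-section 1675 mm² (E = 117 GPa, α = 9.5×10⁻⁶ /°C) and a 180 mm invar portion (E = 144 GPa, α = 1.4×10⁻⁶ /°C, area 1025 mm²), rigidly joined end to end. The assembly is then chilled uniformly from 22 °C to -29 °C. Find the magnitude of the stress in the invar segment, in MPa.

σ ≈ 71.7 MPa (tensile)

With the walls removed the bar would change length by δ_free = Σ αᵢΔT Lᵢ = 9.5×10⁻⁶×51×700 + 1.4×10⁻⁶×51×180 = 0.352 mm.
The walls prevent any net length change, so an axial force P (same in every segment) develops. Compatibility: P · Σ Lᵢ/(AᵢEᵢ) = δ_free.
The series flexibility is Σ Lᵢ/(AᵢEᵢ) = 700/(1675×117×10³) + 180/(1025×144×10³) = 4.791×10⁻⁶ mm/N.
So P = 0.352 / 4.791×10⁻⁶ = 73.47 kN, tensile.
σ_{invar} = P / A = 73470 / 1025 = 71.67 MPa.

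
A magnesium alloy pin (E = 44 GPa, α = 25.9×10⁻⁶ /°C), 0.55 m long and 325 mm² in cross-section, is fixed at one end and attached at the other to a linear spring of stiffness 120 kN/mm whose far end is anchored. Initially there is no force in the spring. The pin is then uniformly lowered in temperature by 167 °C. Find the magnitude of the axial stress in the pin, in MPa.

σ ≈ 156 MPa (tensile)

The unrestrained thermal change is αΔT L = 25.9×10⁻⁶ × 167 × 550 = 2.379 mm.
With a force P in the spring, the elastic change of the pin is PL/(AE) and that of the spring is P/k; compatibility requires their sum to equal δ_free.
So P = δ_free / [L/(AE) + 1/k] = 2.379 / [ 550/(325×44×10³) + 1/(120×10³) ].
P = 2.379 / 4.679×10⁻⁵ = 50840 N.
σ = P/A = 50840/325 = 156.4 MPa.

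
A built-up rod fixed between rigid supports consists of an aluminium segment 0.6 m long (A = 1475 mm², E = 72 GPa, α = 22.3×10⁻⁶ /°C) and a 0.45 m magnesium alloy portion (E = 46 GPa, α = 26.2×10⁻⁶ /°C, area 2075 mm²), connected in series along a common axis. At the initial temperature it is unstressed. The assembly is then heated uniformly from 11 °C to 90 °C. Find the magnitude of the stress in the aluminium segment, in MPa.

σ ≈ 130 MPa (compressive)

Free thermal expansion of the whole bar: Σ αᵢΔT Lᵢ = 22.3×10⁻⁶×79×600 + 26.2×10⁻⁶×79×450 = 1.988 mm.
The walls prevent any net length change, so an axial force P (same in every segment) develops. Compatibility: P · Σ Lᵢ/(AᵢEᵢ) = δ_free.
Σ Lᵢ/(AᵢEᵢ) = 600/(1475×72×10³) + 450/(2075×46×10³) = 1.036×10⁻⁵ mm/N.
So P = 1.988 / 1.036×10⁻⁵ = 191.9 kN, compressive.
σ_{aluminium} = P / A = 191900 / 1475 = 130.1 MPa.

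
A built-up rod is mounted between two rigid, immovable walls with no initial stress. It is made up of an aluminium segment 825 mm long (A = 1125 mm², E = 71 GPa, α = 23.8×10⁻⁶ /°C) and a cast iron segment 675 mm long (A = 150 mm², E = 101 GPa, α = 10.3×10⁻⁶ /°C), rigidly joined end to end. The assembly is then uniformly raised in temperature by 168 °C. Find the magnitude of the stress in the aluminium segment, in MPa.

σ ≈ 72.3 MPa (compressive)

If the supports were absent, the total length change would be Σ αᵢΔT Lᵢ = 23.8×10⁻⁶×168×825 + 10.3×10⁻⁶×168×675 = 4.467 mm.
Since the ends are fixed, an axial force P builds up, equal in every segment, with P · Σ Lᵢ/(AᵢEᵢ) = δ_free.
Σ Lᵢ/(AᵢEᵢ) = 825/(1125×71×10³) + 675/(150×101×10³) = 5.488×10⁻⁵ mm/N.
Hence P = δ_free / Σ(L/AE) = 4.467/5.488×10⁻⁵ = 81.39 kN (compressive).
σ_{aluminium} = P / A = 81390 / 1125 = 72.34 MPa.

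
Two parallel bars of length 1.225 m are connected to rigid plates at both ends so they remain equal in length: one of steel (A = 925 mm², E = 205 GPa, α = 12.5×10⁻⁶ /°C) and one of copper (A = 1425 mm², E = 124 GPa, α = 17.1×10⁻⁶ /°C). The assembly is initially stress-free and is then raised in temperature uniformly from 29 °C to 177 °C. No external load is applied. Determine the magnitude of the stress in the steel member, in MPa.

Equilibrium of a rigid end plate with no external load gives equal and opposite internal forces ±P in the two members. Since α_{copper} > α_{steel}, heating drives the copper into compression and the steel into tension.
Compatibility of the two members (thermal + elastic change equal): (α₁ − α₂)ΔT = P·[1/(A₁E₁) + 1/(A₂E₂)].
|α₁ − α₂|·ΔT = 4.6×10⁻⁶ × 148 = 0.0006808.
1/(A₁E₁) + 1/(A₂E₂) = 1/(925×205×10³) + 1/(1425×124×10³) = 1.093×10⁻⁸ N⁻¹.
So P = 0.0006808 / 1.093×10⁻⁸ = 62.27 kN.
σ_{steel} = P/A₁ = 62270/925 = 67.32 MPa, tensile.

σ ≈ 67.3 MPa (tensile)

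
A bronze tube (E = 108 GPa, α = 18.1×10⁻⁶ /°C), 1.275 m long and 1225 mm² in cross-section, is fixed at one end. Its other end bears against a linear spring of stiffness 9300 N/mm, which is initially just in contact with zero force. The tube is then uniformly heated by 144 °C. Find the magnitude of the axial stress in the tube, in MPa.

σ ≈ 23.2 MPa (compressive)

Free thermal expansion: δ_free = αΔT L = 18.1×10⁻⁶ × 144 × 1275 = 3.323 mm.
Let P be the compressive force at the spring. The tube shortens elastically by PL/(AE) and the spring compresses by P/k; together these equal δ_free.
So P = δ_free / [L/(AE) + 1/k] = 3.323 / [ 1275/(1225×108×10³) + 1/(9300) ].
P = 3.323 / 0.0001172 = 28360 N.
σ = P/A = 28360/1225 = 23.15 MPa.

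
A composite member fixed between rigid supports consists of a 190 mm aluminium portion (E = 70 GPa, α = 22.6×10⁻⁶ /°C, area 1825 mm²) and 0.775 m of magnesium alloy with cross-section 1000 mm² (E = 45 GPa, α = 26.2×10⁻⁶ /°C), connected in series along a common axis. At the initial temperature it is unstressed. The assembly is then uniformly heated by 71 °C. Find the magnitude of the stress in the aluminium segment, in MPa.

σ ≈ 51.2 MPa (compressive)

With the walls removed the bar would change length by δ_free = Σ αᵢΔT Lᵢ = 22.6×10⁻⁶×71×190 + 26.2×10⁻⁶×71×775 = 1.747 mm.
The rigid supports impose zero overall length change; the single axial force P common to all segments must satisfy P Σ Lᵢ/(AᵢEᵢ) = δ_free.
Σ Lᵢ/(AᵢEᵢ) = 190/(1825×70×10³) + 775/(1000×45×10³) = 1.871×10⁻⁵ mm/N.
P = 1.747 / 1.871×10⁻⁵ = 93350 N = 93.35 kN, compressive.
σ_{aluminium} = P / A = 93350 / 1825 = 51.15 MPa.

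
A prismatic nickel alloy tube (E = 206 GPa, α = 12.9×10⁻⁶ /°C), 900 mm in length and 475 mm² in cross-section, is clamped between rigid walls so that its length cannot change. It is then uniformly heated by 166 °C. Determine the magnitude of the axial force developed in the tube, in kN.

P ≈ 210 kN (compressive)

Full restraint means ε = 0, so the stress is σ = EαΔT = 206×10³ × 12.9×10⁻⁶ × 166 = 441.1 MPa.
Then P = σA = 441.1 × 475 mm² = 209.5 kN, compressive.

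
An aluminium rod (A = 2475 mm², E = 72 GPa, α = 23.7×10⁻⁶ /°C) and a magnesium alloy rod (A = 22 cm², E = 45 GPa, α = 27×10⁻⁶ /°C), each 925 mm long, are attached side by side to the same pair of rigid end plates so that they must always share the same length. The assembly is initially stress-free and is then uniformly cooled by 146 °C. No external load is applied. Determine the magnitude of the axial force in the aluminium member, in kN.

Equilibrium of a rigid end plate with no external load gives equal and opposite internal forces ±P in the two members. Since α_{magnesium alloy} > α_{aluminium}, cooling drives the magnesium alloy into tension and the aluminium into compression.
Setting the final lengths equal and cancelling L: (α₁ − α₂)ΔT = P/(A₁E₁) + P/(A₂E₂).
|α₁ − α₂|·ΔT = 3.3×10⁻⁶ × 146 = 0.0004818.
1/(A₁E₁) + 1/(A₂E₂) = 1/(2475×72×10³) + 1/(2200×45×10³) = 1.571×10⁻⁸ N⁻¹.
P = 0.0004818 / 1.571×10⁻⁸ = 30660 N = 30.66 kN.

P ≈ 30.7 kN (compressive in the aluminium)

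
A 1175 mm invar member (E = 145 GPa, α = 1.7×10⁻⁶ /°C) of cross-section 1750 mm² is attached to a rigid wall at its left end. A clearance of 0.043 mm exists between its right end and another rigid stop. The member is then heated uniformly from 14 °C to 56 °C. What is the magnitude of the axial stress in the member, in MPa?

Free thermal elongation = αΔT L = 1.7×10⁻⁶ × 42 × 1175 = 0.08389 mm.
The gap closes (δ_free > 0.043 mm) and the wall then resists a further 0.08389 − 0.043 = 0.04089 mm of expansion.
Compatibility: PL/(AE) = 0.04089 mm, so σ = P/A = E × (0.04089/1175) = 5.047 MPa.

σ ≈ 5.05 MPa (compressive)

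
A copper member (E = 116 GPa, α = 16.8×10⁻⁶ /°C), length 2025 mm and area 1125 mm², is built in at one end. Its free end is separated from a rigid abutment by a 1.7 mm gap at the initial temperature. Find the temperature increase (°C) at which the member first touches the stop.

ΔT ≈ 50 °C

The gap closes when αΔT L = 1.7 mm, since the member is still unstressed at that instant.
ΔT = 1.7 / (16.8×10⁻⁶ × 2025) = 49.97 °C.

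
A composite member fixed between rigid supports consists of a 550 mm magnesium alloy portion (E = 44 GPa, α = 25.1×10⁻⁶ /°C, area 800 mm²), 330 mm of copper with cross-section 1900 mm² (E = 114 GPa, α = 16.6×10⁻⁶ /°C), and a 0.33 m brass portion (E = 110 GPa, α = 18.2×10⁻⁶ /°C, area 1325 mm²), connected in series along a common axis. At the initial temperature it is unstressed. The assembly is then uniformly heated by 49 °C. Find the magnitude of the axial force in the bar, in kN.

Free thermal expansion of the whole bar: Σ αᵢΔT Lᵢ = 25.1×10⁻⁶×49×550 + 16.6×10⁻⁶×49×330 + 18.2×10⁻⁶×49×330 = 1.239 mm.
Since the ends are fixed, an axial force P builds up, equal in every segment, with P · Σ Lᵢ/(AᵢEᵢ) = δ_free.
The series flexibility is Σ Lᵢ/(AᵢEᵢ) = 550/(800×44×10³) + 330/(1900×114×10³) + 330/(1325×110×10³) = 1.941×10⁻⁵ mm/N.
So P = 1.239 / 1.941×10⁻⁵ = 63.83 kN, compressive.

P ≈ 63.8 kN (compressive)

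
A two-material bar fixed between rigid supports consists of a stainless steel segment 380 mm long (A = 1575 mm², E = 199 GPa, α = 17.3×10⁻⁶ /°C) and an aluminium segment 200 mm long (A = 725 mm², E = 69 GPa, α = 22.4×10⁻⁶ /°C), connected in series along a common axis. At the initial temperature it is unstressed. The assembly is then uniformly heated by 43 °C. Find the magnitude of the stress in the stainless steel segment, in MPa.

σ ≈ 57.9 MPa (compressive)

Free thermal expansion of the whole bar: Σ αᵢΔT Lᵢ = 17.3×10⁻⁶×43×380 + 22.4×10⁻⁶×43×200 = 0.4753 mm.
The rigid supports impose zero overall length change; the single axial force P common to all segments must satisfy P Σ Lᵢ/(AᵢEᵢ) = δ_free.
The series flexibility is Σ Lᵢ/(AᵢEᵢ) = 380/(1575×199×10³) + 200/(725×69×10³) = 5.21×10⁻⁶ mm/N.
So P = 0.4753 / 5.21×10⁻⁶ = 91.23 kN, compressive.
σ_{stainless steel} = P / A = 91230 / 1575 = 57.92 MPa.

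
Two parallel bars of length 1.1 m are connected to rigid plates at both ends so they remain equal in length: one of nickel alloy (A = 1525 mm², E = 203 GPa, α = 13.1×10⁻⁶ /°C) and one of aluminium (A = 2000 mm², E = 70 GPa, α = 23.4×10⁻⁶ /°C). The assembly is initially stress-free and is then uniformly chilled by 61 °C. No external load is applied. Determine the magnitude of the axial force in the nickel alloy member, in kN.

P ≈ 60.6 kN (compressive in the nickel alloy)

The aluminium has the larger α, so on cooling it would change length more than the nickel alloy if both were free. The rigid plates force a common final length, so the aluminium is put into tension and the nickel alloy into compression, with equal and opposite forces P (no external load).
Compatibility of the two members (thermal + elastic change equal): (α₁ − α₂)ΔT = P·[1/(A₁E₁) + 1/(A₂E₂)].
|α₁ − α₂|·ΔT = 10.3×10⁻⁶ × 61 = 0.0006283.
1/(A₁E₁) + 1/(A₂E₂) = 1/(1525×203×10³) + 1/(2000×70×10³) = 1.037×10⁻⁸ N⁻¹.
So P = 0.0006283 / 1.037×10⁻⁸ = 60.57 kN.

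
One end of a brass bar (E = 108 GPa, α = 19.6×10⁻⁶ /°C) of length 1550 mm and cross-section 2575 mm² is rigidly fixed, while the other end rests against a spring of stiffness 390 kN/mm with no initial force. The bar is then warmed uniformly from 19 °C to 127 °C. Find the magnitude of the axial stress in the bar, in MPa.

The unrestrained thermal change is αΔT L = 19.6×10⁻⁶ × 108 × 1550 = 3.281 mm.
Let P be the compressive force at the spring. The bar shortens elastically by PL/(AE) and the spring compresses by P/k; together these equal δ_free.
So P = δ_free / [L/(AE) + 1/k] = 3.281 / [ 1550/(2575×108×10³) + 1/(390×10³) ].
P = 3.281 / 8.138×10⁻⁶ = 403200 N.
σ = P/A = 403200/2575 = 156.6 MPa.

σ ≈ 157 MPa (compressive)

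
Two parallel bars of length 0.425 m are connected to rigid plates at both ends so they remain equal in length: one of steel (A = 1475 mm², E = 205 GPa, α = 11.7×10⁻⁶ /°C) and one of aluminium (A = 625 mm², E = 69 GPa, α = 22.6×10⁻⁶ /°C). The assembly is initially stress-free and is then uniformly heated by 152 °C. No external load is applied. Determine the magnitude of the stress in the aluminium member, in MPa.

Both members must finish at the same length. With the larger α, the aluminium tends to over-expand; the plates restrain it, putting the aluminium in compression and the steel in tension. With no external load the two internal forces are equal and opposite, magnitude P.
Setting the final lengths equal and cancelling L: (α₁ − α₂)ΔT = P/(A₁E₁) + P/(A₂E₂).
|α₁ − α₂|·ΔT = 10.9×10⁻⁶ × 152 = 0.001657.
1/(A₁E₁) + 1/(A₂E₂) = 1/(1475×205×10³) + 1/(625×69×10³) = 2.65×10⁻⁸ N⁻¹.
P = 0.001657 / 2.65×10⁻⁸ = 62530 N = 62.53 kN.
σ_{aluminium} = P/A₂ = 62530/625 = 100 MPa, compressive.

σ ≈ 100 MPa (compressive)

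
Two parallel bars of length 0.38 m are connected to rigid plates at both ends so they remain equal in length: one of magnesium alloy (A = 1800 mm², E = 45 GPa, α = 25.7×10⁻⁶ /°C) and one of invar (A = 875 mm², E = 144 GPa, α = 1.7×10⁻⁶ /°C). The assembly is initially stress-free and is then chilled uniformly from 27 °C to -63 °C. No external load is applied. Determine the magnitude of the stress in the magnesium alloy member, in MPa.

The magnesium alloy has the larger α, so on cooling it would change length more than the invar if both were free. The rigid plates force a common final length, so the magnesium alloy is put into tension and the invar into compression, with equal and opposite forces P (no external load).
Equating the net (thermal + elastic) strains gives |α₁ − α₂|·ΔT = P·[1/(A₁E₁) + 1/(A₂E₂)].
|α₁ − α₂|·ΔT = 24×10⁻⁶ × 90 = 0.00216.
1/(A₁E₁) + 1/(A₂E₂) = 1/(1800×45×10³) + 1/(875×144×10³) = 2.028×10⁻⁸ N⁻¹.
P = 0.00216 / 2.028×10⁻⁸ = 106500 N = 106.5 kN.
σ_{magnesium alloy} = P/A₁ = 106500/1800 = 59.17 MPa, tensile.

σ ≈ 59.2 MPa (tensile)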